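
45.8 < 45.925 True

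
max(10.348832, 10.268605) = 10.348832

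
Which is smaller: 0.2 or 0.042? 0.042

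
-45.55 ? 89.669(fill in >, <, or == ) <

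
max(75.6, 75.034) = 75.6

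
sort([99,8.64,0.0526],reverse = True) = [99,8.64,0.0526]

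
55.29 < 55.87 True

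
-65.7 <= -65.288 True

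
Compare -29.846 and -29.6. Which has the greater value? -29.6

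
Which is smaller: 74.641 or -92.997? -92.997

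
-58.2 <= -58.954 False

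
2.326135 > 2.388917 False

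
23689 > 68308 False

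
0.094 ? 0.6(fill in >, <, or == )<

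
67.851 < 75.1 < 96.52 True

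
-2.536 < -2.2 True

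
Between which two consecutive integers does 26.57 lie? 26 and 27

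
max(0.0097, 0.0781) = 0.0781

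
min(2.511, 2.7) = 2.511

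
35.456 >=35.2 True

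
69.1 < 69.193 True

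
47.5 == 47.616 False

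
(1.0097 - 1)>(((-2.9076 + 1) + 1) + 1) False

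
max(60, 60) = 60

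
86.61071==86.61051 False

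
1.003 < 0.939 False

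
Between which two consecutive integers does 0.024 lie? 0 and 1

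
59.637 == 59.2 False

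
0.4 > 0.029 True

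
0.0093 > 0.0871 False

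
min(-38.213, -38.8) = -38.8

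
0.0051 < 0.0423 True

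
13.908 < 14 True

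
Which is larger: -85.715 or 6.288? 6.288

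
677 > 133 True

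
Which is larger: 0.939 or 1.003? 1.003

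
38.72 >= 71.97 False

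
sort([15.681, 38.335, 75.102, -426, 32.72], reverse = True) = [75.102, 38.335, 32.72, 15.681, -426]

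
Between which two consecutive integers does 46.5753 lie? 46 and 47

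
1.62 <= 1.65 True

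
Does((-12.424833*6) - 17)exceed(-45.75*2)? No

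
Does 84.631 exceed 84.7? No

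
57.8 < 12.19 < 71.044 False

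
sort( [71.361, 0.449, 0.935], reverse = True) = [71.361, 0.935, 0.449]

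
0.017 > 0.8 False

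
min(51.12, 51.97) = 51.12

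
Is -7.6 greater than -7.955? Yes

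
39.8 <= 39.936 True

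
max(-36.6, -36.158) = -36.158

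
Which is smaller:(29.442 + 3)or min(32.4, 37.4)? min(32.4, 37.4)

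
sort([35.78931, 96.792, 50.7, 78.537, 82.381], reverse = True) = [96.792, 82.381, 78.537, 50.7, 35.78931]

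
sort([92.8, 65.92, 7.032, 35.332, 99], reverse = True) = [99, 92.8, 65.92, 35.332, 7.032]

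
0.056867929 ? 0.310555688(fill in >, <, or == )<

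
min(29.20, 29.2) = 29.20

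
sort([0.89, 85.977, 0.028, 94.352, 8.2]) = [0.028, 0.89, 8.2, 85.977, 94.352]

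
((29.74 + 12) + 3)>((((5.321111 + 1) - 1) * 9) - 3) False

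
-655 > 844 False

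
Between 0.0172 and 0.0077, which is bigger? 0.0172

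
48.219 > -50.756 True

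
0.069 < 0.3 True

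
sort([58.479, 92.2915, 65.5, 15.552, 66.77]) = [15.552, 58.479, 65.5, 66.77, 92.2915]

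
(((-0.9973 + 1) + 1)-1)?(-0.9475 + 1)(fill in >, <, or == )<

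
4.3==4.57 False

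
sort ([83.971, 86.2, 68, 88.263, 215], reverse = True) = [215, 88.263, 86.2, 83.971, 68]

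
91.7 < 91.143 False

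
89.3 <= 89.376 True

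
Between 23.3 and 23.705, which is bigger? 23.705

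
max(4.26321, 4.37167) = 4.37167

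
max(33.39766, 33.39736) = 33.39766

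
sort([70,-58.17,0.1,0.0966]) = [-58.17,0.0966,0.1,70]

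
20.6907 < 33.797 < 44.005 True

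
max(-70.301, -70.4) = -70.301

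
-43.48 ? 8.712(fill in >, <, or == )<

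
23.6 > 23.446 True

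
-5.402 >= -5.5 True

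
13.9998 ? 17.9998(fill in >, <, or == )<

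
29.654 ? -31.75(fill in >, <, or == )>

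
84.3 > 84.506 False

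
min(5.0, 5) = 5.0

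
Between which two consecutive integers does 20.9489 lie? 20 and 21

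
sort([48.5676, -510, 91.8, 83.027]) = [-510, 48.5676, 83.027, 91.8]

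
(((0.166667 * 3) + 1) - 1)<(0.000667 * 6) False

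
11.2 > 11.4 False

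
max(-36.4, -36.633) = -36.4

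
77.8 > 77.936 False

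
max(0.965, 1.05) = 1.05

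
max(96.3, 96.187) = 96.3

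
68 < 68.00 False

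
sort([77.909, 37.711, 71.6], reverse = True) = [77.909, 71.6, 37.711]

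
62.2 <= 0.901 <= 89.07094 False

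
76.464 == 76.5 False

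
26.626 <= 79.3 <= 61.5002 False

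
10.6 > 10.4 True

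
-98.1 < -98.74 False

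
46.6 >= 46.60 True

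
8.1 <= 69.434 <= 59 False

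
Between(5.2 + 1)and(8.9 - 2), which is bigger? (8.9 - 2)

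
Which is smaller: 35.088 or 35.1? 35.088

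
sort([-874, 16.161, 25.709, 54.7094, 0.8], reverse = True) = [54.7094, 25.709, 16.161, 0.8, -874]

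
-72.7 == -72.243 False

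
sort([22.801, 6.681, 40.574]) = [6.681, 22.801, 40.574]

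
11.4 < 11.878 True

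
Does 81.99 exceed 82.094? No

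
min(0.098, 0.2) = 0.098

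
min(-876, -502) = -876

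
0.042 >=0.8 False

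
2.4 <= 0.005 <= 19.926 False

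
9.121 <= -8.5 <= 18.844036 False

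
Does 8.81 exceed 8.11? Yes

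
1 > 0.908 True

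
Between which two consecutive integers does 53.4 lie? 53 and 54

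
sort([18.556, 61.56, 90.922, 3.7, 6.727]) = [3.7, 6.727, 18.556, 61.56, 90.922]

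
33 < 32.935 False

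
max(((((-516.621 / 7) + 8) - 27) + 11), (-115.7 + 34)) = -81.7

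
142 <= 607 True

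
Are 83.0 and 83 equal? Yes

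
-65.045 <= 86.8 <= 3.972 False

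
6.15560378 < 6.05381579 False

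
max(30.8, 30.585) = 30.8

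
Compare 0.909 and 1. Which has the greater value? 1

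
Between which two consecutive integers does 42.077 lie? 42 and 43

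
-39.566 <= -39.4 True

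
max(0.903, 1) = 1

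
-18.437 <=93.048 True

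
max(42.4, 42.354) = 42.4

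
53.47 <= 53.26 False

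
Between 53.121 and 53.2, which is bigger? 53.2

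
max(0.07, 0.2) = 0.2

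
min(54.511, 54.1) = 54.1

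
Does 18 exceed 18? No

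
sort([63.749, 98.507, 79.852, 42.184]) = [42.184, 63.749, 79.852, 98.507]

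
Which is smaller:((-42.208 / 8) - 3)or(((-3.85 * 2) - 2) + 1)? (((-3.85 * 2) - 2) + 1)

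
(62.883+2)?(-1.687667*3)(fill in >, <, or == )>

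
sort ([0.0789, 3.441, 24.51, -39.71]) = [-39.71, 0.0789, 3.441, 24.51]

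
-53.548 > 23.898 False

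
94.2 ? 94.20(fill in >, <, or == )==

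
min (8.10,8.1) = 8.10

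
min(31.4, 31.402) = 31.4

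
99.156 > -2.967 True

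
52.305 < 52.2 False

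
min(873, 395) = 395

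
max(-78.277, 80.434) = 80.434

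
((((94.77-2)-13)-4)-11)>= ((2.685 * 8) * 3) True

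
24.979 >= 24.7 True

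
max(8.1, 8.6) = 8.6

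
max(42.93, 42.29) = 42.93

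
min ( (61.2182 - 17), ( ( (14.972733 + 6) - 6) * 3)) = 44.2182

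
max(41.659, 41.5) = 41.659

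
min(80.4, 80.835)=80.4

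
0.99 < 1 True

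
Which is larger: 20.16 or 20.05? 20.16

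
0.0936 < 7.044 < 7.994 True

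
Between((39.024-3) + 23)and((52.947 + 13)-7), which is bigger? ((39.024-3) + 23)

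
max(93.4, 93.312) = 93.4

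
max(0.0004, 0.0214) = 0.0214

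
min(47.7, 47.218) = 47.218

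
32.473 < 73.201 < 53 False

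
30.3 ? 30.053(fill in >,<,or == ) >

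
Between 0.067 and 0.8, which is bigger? 0.8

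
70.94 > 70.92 True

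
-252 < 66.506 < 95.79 True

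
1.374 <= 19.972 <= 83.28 True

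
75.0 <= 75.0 True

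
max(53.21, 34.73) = 53.21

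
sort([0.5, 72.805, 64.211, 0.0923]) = [0.0923, 0.5, 64.211, 72.805]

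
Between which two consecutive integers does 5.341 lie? 5 and 6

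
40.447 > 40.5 False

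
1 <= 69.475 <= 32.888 False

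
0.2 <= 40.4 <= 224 True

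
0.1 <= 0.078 False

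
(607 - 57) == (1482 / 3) False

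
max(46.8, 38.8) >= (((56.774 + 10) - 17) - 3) True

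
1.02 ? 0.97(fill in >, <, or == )>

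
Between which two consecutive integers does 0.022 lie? 0 and 1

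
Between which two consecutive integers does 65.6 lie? 65 and 66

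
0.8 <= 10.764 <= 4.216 False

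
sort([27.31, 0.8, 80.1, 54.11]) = [0.8, 27.31, 54.11, 80.1]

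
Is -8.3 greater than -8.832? Yes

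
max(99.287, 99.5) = 99.5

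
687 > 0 True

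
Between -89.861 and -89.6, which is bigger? -89.6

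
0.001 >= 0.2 False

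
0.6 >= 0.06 True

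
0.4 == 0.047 False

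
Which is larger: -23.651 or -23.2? -23.2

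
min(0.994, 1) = 0.994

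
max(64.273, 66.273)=66.273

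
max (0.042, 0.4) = 0.4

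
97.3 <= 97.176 False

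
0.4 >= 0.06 True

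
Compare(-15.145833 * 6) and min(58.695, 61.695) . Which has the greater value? min(58.695, 61.695)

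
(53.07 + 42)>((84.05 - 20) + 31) True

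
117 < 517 True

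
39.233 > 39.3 False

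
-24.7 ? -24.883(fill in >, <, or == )>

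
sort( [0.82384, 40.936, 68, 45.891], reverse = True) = [68, 45.891, 40.936, 0.82384]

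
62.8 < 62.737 False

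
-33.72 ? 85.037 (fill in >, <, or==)<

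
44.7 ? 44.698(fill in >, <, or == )>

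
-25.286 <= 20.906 True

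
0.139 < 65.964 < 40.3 False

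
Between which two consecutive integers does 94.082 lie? 94 and 95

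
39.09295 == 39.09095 False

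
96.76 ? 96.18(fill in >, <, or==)>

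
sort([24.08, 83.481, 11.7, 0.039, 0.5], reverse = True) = [83.481, 24.08, 11.7, 0.5, 0.039]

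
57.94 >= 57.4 True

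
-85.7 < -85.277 True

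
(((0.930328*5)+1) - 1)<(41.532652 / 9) False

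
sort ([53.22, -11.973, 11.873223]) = [-11.973, 11.873223, 53.22]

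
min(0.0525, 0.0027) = 0.0027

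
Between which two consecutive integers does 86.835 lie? 86 and 87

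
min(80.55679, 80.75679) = 80.55679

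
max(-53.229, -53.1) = -53.1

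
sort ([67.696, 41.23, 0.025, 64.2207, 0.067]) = [0.025, 0.067, 41.23, 64.2207, 67.696]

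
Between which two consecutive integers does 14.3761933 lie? 14 and 15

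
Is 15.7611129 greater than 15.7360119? Yes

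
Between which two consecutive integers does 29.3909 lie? 29 and 30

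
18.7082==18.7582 False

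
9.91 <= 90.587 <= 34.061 False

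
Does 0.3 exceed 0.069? Yes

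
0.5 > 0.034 True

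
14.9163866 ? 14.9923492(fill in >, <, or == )<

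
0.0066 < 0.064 True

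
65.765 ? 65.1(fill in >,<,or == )>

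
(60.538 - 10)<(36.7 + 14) True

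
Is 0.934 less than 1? Yes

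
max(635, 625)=635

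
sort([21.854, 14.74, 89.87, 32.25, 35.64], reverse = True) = [89.87, 35.64, 32.25, 21.854, 14.74]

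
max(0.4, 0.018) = 0.4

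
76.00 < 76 False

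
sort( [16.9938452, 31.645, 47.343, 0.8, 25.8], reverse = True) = [47.343, 31.645, 25.8, 16.9938452, 0.8]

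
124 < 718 True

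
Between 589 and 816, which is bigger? 816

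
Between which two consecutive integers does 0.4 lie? 0 and 1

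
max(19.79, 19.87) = 19.87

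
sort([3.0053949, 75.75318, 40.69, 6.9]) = [3.0053949, 6.9, 40.69, 75.75318]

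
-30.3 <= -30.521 False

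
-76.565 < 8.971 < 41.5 True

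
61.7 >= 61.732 False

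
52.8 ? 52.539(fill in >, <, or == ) >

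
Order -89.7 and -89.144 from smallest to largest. -89.7, -89.144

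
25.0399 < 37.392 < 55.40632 True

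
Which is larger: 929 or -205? 929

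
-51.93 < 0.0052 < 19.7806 True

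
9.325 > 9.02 True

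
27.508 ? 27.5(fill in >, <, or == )>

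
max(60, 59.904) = 60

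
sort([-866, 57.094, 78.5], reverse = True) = [78.5, 57.094, -866]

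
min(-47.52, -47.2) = -47.52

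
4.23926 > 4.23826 True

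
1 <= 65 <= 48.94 False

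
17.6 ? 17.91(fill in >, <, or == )<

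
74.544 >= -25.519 True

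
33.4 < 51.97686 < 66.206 True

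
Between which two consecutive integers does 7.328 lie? 7 and 8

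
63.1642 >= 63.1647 False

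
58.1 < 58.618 True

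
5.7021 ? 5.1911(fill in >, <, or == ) >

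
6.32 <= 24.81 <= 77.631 True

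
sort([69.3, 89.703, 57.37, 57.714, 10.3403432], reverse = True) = [89.703, 69.3, 57.714, 57.37, 10.3403432]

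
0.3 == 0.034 False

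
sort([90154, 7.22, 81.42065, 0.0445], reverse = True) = [90154, 81.42065, 7.22, 0.0445]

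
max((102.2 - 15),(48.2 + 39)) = 87.2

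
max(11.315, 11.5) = 11.5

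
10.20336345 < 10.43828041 True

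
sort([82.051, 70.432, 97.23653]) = [70.432, 82.051, 97.23653]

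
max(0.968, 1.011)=1.011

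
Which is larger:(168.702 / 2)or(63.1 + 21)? (168.702 / 2)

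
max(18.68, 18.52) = 18.68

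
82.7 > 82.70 False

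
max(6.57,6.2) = 6.57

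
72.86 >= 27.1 True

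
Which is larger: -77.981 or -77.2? -77.2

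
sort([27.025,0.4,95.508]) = [0.4,27.025,95.508]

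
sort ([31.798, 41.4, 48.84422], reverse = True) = [48.84422, 41.4, 31.798]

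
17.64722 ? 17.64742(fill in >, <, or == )<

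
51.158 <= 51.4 True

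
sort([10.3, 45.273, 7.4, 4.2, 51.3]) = [4.2, 7.4, 10.3, 45.273, 51.3]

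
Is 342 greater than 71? Yes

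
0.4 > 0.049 True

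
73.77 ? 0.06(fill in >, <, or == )>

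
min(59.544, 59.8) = 59.544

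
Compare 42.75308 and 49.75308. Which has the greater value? 49.75308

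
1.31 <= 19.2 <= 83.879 True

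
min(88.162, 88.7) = 88.162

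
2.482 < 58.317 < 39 False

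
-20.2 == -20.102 False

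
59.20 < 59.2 False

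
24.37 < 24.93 True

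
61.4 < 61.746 True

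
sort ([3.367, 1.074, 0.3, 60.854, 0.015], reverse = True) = [60.854, 3.367, 1.074, 0.3, 0.015]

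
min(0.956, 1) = 0.956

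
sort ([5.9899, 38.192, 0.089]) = [0.089, 5.9899, 38.192]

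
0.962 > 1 False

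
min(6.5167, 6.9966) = 6.5167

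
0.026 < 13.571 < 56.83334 True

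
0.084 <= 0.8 True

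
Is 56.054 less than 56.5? Yes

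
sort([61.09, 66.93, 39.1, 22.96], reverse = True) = [66.93, 61.09, 39.1, 22.96]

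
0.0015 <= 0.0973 True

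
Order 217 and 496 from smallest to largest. 217, 496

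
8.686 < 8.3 False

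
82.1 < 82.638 True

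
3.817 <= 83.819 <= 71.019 False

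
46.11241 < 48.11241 True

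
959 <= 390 False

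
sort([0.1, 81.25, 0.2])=[0.1, 0.2, 81.25]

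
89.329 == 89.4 False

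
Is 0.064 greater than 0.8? No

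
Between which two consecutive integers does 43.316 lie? 43 and 44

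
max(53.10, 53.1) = 53.1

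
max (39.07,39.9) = 39.9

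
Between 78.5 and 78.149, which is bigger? 78.5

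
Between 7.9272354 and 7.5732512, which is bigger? 7.9272354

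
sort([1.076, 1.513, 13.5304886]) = [1.076, 1.513, 13.5304886]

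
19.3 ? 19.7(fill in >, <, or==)<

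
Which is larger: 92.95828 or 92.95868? 92.95868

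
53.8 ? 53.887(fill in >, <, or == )<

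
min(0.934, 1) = 0.934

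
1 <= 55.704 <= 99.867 True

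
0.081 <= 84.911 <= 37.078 False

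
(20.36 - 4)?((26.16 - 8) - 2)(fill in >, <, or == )>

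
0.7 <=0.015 False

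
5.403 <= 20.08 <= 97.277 True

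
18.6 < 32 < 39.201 True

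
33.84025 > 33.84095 False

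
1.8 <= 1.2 False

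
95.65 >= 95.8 False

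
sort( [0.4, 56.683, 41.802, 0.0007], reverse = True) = [56.683, 41.802, 0.4, 0.0007]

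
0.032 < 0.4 True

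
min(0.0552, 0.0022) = 0.0022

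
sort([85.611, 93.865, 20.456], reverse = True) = [93.865, 85.611, 20.456]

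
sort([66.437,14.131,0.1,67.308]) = [0.1,14.131,66.437,67.308]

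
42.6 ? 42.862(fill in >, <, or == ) <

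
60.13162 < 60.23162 True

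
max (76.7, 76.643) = 76.7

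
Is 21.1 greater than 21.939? No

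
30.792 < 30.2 False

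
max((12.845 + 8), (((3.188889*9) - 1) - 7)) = 20.845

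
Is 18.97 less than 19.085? Yes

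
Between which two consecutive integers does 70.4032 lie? 70 and 71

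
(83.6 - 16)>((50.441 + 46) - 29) True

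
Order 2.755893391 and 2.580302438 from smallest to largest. 2.580302438, 2.755893391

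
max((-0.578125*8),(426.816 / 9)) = 47.424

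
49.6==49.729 False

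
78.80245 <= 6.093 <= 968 False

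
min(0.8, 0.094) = 0.094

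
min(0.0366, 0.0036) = 0.0036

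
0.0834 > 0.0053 True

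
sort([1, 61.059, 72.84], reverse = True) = [72.84, 61.059, 1]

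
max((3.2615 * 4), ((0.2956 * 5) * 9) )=13.302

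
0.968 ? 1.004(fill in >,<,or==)<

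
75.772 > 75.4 True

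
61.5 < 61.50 False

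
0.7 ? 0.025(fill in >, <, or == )>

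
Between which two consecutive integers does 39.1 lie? 39 and 40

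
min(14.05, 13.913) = 13.913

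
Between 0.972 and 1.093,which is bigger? 1.093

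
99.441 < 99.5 True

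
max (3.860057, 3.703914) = 3.860057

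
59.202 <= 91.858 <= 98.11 True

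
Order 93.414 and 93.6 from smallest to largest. 93.414, 93.6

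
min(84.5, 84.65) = 84.5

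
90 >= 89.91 True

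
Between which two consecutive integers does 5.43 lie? 5 and 6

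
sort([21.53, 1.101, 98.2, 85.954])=[1.101, 21.53, 85.954, 98.2]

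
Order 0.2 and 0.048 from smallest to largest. 0.048, 0.2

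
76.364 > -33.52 True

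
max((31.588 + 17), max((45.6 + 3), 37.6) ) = 48.6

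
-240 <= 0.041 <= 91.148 True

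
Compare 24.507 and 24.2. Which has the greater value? 24.507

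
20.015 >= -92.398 True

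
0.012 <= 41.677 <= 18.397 False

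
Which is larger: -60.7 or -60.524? -60.524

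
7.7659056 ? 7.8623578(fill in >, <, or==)<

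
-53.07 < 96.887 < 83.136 False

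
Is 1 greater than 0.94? Yes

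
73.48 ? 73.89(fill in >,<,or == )<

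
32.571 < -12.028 False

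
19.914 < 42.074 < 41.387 False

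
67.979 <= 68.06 True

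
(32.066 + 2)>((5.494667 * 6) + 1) True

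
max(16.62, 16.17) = 16.62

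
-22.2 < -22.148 True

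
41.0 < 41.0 False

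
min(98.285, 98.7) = 98.285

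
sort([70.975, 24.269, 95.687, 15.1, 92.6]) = [15.1, 24.269, 70.975, 92.6, 95.687]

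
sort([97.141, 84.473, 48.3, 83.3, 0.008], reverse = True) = [97.141, 84.473, 83.3, 48.3, 0.008]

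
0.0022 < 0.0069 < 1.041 True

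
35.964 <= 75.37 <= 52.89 False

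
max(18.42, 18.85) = 18.85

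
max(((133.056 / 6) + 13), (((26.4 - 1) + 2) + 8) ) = 35.4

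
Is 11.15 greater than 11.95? No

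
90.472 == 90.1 False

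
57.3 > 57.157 True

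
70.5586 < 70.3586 False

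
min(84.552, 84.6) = 84.552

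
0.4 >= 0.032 True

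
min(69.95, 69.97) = 69.95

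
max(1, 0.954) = 1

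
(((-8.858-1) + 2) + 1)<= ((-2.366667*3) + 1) True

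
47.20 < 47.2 False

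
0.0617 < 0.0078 False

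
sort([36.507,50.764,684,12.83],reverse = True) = [684,50.764,36.507,12.83]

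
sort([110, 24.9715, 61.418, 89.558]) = [24.9715, 61.418, 89.558, 110]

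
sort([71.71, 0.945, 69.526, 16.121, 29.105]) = [0.945, 16.121, 29.105, 69.526, 71.71]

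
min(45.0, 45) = 45.0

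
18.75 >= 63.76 False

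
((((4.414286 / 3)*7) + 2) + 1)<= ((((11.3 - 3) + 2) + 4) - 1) False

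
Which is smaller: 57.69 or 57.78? 57.69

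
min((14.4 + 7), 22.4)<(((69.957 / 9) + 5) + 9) True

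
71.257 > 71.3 False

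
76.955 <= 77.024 True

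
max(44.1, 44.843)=44.843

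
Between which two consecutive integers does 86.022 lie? 86 and 87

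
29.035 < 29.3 True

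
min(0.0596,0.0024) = 0.0024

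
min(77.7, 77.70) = 77.7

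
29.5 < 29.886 True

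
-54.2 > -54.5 True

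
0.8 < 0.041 False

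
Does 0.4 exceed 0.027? Yes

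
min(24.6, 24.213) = 24.213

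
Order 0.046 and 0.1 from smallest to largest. 0.046,0.1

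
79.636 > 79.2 True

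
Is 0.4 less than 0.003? No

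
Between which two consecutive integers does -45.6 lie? -46 and -45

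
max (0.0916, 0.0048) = 0.0916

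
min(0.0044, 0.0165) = 0.0044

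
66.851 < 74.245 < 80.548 True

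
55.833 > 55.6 True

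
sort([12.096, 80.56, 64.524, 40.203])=[12.096, 40.203, 64.524, 80.56]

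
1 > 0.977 True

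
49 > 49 False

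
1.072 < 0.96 False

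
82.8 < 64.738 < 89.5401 False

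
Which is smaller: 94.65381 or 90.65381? 90.65381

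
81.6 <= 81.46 False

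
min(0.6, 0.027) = 0.027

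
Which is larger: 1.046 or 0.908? 1.046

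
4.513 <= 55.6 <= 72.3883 True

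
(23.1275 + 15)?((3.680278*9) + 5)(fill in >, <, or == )>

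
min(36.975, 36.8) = 36.8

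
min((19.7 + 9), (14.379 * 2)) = 28.7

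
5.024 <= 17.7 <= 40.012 True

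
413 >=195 True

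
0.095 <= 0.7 True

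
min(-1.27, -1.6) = -1.6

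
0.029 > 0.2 False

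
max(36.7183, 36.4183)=36.7183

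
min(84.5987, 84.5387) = 84.5387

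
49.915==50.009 False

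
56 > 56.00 False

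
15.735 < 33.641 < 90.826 True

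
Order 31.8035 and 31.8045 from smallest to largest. 31.8035, 31.8045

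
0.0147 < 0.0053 False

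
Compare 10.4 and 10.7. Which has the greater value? 10.7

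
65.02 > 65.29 False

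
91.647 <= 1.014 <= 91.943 False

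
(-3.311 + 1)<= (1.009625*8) True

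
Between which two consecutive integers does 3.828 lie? 3 and 4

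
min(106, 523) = 106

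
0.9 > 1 False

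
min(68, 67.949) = 67.949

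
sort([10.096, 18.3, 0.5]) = [0.5, 10.096, 18.3]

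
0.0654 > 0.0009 True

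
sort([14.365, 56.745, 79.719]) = [14.365, 56.745, 79.719]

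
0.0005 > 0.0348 False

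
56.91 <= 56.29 False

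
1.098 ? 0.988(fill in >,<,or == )>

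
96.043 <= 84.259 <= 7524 False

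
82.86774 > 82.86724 True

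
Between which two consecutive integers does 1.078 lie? 1 and 2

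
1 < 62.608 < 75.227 True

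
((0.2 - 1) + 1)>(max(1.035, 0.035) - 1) True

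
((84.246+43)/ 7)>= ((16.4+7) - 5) False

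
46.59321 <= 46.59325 True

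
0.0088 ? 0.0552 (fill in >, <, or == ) <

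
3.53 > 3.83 False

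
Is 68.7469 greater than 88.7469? No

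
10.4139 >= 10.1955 True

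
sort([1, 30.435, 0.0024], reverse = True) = [30.435, 1, 0.0024]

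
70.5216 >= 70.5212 True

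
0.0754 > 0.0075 True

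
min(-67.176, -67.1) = -67.176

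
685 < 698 True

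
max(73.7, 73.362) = 73.7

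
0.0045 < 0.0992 True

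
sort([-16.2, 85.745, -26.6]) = [-26.6, -16.2, 85.745]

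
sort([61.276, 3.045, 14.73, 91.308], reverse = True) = [91.308, 61.276, 14.73, 3.045]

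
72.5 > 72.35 True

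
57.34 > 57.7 False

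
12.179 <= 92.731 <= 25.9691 False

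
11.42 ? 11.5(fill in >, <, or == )<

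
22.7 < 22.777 True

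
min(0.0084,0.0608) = 0.0084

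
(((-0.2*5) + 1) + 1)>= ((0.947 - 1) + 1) True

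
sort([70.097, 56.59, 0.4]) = [0.4, 56.59, 70.097]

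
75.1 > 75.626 False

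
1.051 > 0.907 True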